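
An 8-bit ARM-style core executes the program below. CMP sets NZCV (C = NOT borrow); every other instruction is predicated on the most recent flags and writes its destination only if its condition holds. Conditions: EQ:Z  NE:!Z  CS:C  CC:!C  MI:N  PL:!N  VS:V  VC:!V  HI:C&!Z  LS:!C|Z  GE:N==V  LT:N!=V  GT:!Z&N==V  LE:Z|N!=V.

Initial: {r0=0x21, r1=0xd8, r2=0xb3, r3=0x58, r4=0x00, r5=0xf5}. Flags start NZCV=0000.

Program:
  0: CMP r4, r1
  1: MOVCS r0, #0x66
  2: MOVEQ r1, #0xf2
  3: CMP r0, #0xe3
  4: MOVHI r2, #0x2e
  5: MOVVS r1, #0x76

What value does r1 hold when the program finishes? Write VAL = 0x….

[0] flags=0000 → (cmp)
[1] flags=0000 CS?F → skip
[2] flags=0000 EQ?F → skip
[3] flags=0000 → (cmp)
[4] flags=0000 HI?F → skip
[5] flags=0000 VS?F → skip

VAL = 0xd8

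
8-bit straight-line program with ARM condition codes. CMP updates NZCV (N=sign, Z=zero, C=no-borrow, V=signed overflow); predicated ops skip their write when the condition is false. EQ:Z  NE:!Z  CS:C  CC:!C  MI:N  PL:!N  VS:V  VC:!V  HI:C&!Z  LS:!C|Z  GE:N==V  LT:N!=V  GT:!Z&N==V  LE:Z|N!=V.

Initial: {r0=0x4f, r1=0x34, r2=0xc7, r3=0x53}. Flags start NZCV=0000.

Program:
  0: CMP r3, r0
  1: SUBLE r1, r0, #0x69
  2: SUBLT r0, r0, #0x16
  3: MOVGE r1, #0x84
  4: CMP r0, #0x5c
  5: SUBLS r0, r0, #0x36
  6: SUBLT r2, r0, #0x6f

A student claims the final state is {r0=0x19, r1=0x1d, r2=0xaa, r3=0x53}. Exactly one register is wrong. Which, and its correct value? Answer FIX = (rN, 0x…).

0: ✓ CMP  NZCV=0010
1: · SUBLE
2: · SUBLT
3: ✓ MOVGE  r1←0x84
4: ✓ CMP  NZCV=1000
5: ✓ SUBLS  r0←0x19
6: ✓ SUBLT  r2←0xaa

FIX = (r1, 0x84)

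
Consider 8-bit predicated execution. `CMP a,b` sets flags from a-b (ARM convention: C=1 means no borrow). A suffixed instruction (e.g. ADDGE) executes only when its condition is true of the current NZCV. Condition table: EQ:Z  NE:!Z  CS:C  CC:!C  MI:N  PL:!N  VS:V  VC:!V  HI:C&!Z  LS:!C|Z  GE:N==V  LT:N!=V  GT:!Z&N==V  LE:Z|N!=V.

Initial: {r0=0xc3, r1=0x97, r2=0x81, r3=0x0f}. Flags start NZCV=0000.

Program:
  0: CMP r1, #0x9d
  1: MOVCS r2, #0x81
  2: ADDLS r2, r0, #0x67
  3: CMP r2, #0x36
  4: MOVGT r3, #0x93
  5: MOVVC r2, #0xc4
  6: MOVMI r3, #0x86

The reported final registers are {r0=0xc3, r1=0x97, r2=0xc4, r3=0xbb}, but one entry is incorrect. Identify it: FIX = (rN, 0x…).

0: ✓ CMP  NZCV=1000
1: · MOVCS
2: ✓ ADDLS  r2←0x2a
3: ✓ CMP  NZCV=1000
4: · MOVGT
5: ✓ MOVVC  r2←0xc4
6: ✓ MOVMI  r3←0x86

FIX = (r3, 0x86)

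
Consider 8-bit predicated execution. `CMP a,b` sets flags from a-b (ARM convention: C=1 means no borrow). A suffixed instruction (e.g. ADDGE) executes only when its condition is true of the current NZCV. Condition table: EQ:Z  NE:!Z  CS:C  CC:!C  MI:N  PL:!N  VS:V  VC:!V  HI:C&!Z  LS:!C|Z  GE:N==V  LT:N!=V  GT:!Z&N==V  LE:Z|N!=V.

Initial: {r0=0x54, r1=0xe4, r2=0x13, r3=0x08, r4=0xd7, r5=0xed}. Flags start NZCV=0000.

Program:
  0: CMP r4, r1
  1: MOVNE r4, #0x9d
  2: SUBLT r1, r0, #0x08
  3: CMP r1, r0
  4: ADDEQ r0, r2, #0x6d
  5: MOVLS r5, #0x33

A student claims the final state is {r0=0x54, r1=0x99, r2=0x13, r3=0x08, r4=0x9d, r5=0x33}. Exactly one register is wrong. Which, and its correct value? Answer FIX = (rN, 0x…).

FIX = (r1, 0x4c)

0: ✓ CMP  NZCV=1000
1: ✓ MOVNE  r4←0x9d
2: ✓ SUBLT  r1←0x4c
3: ✓ CMP  NZCV=1000
4: · ADDEQ
5: ✓ MOVLS  r5←0x33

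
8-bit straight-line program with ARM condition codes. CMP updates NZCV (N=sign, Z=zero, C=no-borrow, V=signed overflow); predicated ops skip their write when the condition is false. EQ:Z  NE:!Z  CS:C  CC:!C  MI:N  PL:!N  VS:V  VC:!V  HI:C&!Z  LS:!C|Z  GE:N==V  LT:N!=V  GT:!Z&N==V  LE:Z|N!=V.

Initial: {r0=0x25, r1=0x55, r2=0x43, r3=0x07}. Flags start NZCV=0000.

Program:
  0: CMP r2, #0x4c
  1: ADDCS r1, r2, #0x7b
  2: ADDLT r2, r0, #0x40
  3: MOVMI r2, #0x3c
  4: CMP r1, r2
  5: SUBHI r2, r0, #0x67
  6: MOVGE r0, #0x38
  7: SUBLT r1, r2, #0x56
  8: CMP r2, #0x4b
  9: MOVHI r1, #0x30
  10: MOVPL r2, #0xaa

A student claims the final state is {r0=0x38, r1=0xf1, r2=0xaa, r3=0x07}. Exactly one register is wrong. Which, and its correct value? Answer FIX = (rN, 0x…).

0: ✓ CMP  NZCV=1000
1: · ADDCS
2: ✓ ADDLT  r2←0x65
3: ✓ MOVMI  r2←0x3c
4: ✓ CMP  NZCV=0010
5: ✓ SUBHI  r2←0xbe
6: ✓ MOVGE  r0←0x38
7: · SUBLT
8: ✓ CMP  NZCV=0011
9: ✓ MOVHI  r1←0x30
10: ✓ MOVPL  r2←0xaa

FIX = (r1, 0x30)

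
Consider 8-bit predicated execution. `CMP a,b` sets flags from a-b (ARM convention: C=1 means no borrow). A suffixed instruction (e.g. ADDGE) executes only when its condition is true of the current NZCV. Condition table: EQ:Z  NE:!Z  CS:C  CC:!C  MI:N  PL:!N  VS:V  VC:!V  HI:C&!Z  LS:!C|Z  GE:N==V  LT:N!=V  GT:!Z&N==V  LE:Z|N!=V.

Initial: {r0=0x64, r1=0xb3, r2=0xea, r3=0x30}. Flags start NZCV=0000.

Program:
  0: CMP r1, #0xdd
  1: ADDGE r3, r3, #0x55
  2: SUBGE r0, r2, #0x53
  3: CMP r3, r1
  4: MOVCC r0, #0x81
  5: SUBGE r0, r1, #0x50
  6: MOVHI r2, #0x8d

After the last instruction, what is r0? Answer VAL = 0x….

0: ✓ CMP  NZCV=1000
1: · ADDGE
2: · SUBGE
3: ✓ CMP  NZCV=0000
4: ✓ MOVCC  r0←0x81
5: ✓ SUBGE  r0←0x63
6: · MOVHI

VAL = 0x63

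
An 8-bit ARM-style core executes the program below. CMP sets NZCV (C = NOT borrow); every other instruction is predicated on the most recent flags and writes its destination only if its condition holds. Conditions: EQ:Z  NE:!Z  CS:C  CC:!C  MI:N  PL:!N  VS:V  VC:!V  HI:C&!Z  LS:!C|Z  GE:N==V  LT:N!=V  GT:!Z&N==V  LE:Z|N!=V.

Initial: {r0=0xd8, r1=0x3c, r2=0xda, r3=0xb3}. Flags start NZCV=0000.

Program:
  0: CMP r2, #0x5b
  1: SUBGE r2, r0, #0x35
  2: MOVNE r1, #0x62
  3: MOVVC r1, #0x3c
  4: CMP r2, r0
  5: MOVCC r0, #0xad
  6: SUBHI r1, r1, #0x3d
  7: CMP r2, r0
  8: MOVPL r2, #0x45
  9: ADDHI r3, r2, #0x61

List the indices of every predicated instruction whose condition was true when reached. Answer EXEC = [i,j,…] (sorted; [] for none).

EXEC = [2,6,8,9]

[0] flags=0011 → (cmp)
[1] flags=0011 GE?F → skip
[2] flags=0011 NE?T → r1=0x62
[3] flags=0011 VC?F → skip
[4] flags=0010 → (cmp)
[5] flags=0010 CC?F → skip
[6] flags=0010 HI?T → r1=0x25
[7] flags=0010 → (cmp)
[8] flags=0010 PL?T → r2=0x45
[9] flags=0010 HI?T → r3=0xa6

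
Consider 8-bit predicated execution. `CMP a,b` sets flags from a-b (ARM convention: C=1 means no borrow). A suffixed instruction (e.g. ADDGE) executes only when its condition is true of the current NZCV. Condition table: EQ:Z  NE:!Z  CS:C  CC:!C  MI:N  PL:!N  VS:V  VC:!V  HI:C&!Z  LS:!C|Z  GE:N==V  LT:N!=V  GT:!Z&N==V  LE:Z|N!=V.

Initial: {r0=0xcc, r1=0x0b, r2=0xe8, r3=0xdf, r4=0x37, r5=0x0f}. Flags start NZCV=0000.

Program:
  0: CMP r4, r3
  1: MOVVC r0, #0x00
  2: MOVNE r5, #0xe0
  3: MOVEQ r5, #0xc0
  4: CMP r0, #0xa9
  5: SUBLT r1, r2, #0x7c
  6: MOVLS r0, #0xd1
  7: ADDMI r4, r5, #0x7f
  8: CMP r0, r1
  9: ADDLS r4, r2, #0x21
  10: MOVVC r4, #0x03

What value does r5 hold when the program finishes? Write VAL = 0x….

0: ✓ CMP  NZCV=0000
1: ✓ MOVVC  r0←0x00
2: ✓ MOVNE  r5←0xe0
3: · MOVEQ
4: ✓ CMP  NZCV=0000
5: · SUBLT
6: ✓ MOVLS  r0←0xd1
7: · ADDMI
8: ✓ CMP  NZCV=1010
9: · ADDLS
10: ✓ MOVVC  r4←0x03

VAL = 0xe0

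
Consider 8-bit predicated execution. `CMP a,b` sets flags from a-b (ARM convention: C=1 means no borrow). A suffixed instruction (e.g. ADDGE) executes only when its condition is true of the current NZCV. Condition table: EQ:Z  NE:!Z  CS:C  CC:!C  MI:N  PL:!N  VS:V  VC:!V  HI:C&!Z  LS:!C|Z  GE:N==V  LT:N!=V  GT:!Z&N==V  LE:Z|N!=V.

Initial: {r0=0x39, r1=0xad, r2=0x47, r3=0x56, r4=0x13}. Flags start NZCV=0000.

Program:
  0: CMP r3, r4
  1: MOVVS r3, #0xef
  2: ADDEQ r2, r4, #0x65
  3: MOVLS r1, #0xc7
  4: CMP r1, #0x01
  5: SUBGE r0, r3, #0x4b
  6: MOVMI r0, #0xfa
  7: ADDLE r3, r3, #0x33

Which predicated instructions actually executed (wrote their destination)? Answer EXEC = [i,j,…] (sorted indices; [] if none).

EXEC = [6,7]

[0] flags=0010 → (cmp)
[1] flags=0010 VS?F → skip
[2] flags=0010 EQ?F → skip
[3] flags=0010 LS?F → skip
[4] flags=1010 → (cmp)
[5] flags=1010 GE?F → skip
[6] flags=1010 MI?T → r0=0xfa
[7] flags=1010 LE?T → r3=0x89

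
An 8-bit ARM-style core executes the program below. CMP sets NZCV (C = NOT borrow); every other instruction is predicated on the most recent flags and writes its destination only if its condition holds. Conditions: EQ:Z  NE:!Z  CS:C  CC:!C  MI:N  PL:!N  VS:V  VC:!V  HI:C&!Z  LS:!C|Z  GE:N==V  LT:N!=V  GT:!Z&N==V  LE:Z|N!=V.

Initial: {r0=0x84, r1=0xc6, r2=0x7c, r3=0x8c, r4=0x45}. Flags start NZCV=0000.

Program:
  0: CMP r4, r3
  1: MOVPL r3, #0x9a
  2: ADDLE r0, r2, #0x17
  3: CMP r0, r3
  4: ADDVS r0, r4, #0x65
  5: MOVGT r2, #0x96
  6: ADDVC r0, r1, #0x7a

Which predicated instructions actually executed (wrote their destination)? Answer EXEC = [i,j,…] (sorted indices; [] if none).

EXEC = [6]

[0] flags=1001 → (cmp)
[1] flags=1001 PL?F → skip
[2] flags=1001 LE?F → skip
[3] flags=1000 → (cmp)
[4] flags=1000 VS?F → skip
[5] flags=1000 GT?F → skip
[6] flags=1000 VC?T → r0=0x40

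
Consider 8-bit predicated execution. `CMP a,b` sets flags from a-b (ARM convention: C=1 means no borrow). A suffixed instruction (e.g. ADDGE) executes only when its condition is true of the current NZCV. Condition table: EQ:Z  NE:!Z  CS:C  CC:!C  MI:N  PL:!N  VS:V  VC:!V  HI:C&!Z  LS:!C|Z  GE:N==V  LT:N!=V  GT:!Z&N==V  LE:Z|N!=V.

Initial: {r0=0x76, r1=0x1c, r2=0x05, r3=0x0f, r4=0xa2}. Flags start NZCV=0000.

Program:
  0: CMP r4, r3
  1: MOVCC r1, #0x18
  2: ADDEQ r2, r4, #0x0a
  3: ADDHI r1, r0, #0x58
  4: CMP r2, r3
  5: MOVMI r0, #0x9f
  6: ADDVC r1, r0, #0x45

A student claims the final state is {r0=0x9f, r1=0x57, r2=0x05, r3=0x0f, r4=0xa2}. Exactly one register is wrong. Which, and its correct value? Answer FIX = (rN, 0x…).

[0] flags=1010 → (cmp)
[1] flags=1010 CC?F → skip
[2] flags=1010 EQ?F → skip
[3] flags=1010 HI?T → r1=0xce
[4] flags=1000 → (cmp)
[5] flags=1000 MI?T → r0=0x9f
[6] flags=1000 VC?T → r1=0xe4

FIX = (r1, 0xe4)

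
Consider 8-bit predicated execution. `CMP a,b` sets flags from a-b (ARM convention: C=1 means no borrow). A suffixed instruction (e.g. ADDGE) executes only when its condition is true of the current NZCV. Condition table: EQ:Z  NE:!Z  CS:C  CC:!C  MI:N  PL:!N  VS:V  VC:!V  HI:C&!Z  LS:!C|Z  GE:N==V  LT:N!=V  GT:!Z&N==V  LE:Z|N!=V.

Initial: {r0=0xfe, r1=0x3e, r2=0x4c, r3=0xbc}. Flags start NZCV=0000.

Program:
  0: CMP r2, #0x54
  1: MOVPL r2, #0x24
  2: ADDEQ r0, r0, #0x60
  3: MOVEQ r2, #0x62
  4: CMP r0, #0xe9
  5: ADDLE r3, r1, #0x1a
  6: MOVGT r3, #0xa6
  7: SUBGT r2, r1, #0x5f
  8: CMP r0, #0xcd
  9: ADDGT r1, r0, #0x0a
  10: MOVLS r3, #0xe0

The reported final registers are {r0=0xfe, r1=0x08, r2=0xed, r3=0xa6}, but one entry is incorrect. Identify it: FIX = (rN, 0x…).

FIX = (r2, 0xdf)

[0] flags=1000 → (cmp)
[1] flags=1000 PL?F → skip
[2] flags=1000 EQ?F → skip
[3] flags=1000 EQ?F → skip
[4] flags=0010 → (cmp)
[5] flags=0010 LE?F → skip
[6] flags=0010 GT?T → r3=0xa6
[7] flags=0010 GT?T → r2=0xdf
[8] flags=0010 → (cmp)
[9] flags=0010 GT?T → r1=0x08
[10] flags=0010 LS?F → skip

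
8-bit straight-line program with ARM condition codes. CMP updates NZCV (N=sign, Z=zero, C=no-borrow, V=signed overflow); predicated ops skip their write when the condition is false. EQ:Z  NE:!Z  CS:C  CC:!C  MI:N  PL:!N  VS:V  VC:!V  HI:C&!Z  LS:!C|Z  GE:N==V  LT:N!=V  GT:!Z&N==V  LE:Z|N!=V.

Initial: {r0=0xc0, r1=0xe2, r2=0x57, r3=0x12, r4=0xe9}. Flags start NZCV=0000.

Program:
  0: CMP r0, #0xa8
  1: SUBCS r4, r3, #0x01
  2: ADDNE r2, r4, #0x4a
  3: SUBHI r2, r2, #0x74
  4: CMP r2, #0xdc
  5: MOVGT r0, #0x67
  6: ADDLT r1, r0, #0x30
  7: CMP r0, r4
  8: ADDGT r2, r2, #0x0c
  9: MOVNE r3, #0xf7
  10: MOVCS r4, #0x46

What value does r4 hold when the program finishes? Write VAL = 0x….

VAL = 0x46

0: ✓ CMP  NZCV=0010
1: ✓ SUBCS  r4←0x11
2: ✓ ADDNE  r2←0x5b
3: ✓ SUBHI  r2←0xe7
4: ✓ CMP  NZCV=0010
5: ✓ MOVGT  r0←0x67
6: · ADDLT
7: ✓ CMP  NZCV=0010
8: ✓ ADDGT  r2←0xf3
9: ✓ MOVNE  r3←0xf7
10: ✓ MOVCS  r4←0x46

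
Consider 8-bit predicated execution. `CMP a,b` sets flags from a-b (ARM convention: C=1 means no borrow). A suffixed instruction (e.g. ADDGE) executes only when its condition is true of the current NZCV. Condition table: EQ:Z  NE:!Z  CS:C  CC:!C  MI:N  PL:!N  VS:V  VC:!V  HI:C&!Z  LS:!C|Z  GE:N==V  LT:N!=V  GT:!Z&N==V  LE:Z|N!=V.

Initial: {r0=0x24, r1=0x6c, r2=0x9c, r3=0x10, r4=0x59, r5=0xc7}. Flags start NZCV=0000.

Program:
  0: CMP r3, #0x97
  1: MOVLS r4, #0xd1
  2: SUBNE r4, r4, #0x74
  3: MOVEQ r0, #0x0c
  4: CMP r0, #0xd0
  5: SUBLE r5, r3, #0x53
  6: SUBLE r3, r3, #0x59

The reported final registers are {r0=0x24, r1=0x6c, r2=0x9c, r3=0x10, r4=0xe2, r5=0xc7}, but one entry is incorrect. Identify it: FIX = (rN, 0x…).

[0] flags=0000 → (cmp)
[1] flags=0000 LS?T → r4=0xd1
[2] flags=0000 NE?T → r4=0x5d
[3] flags=0000 EQ?F → skip
[4] flags=0000 → (cmp)
[5] flags=0000 LE?F → skip
[6] flags=0000 LE?F → skip

FIX = (r4, 0x5d)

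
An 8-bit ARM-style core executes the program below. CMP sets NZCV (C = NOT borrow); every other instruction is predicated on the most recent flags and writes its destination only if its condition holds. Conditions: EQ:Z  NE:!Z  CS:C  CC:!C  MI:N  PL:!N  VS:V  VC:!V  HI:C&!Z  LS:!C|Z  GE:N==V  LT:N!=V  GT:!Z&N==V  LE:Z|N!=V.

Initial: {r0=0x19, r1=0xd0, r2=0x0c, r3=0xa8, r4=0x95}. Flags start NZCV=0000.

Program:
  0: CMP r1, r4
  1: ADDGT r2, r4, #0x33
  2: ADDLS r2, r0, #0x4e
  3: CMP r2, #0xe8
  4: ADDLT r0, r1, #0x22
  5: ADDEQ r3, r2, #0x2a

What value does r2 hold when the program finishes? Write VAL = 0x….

[0] flags=0010 → (cmp)
[1] flags=0010 GT?T → r2=0xc8
[2] flags=0010 LS?F → skip
[3] flags=1000 → (cmp)
[4] flags=1000 LT?T → r0=0xf2
[5] flags=1000 EQ?F → skip

VAL = 0xc8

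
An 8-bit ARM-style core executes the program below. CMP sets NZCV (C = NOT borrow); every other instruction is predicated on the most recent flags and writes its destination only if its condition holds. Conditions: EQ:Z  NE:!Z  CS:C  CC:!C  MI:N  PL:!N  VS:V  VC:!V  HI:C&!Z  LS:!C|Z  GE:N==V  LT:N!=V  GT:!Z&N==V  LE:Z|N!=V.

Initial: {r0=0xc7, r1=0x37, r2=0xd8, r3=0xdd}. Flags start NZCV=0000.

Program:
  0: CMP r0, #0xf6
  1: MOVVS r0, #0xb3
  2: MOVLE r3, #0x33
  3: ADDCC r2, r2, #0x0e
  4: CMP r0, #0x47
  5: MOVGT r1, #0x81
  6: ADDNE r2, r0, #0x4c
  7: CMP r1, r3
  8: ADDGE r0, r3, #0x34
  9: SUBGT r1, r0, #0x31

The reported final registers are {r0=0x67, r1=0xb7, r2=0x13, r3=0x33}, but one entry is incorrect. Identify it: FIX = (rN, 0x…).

0: ✓ CMP  NZCV=1000
1: · MOVVS
2: ✓ MOVLE  r3←0x33
3: ✓ ADDCC  r2←0xe6
4: ✓ CMP  NZCV=1010
5: · MOVGT
6: ✓ ADDNE  r2←0x13
7: ✓ CMP  NZCV=0010
8: ✓ ADDGE  r0←0x67
9: ✓ SUBGT  r1←0x36

FIX = (r1, 0x36)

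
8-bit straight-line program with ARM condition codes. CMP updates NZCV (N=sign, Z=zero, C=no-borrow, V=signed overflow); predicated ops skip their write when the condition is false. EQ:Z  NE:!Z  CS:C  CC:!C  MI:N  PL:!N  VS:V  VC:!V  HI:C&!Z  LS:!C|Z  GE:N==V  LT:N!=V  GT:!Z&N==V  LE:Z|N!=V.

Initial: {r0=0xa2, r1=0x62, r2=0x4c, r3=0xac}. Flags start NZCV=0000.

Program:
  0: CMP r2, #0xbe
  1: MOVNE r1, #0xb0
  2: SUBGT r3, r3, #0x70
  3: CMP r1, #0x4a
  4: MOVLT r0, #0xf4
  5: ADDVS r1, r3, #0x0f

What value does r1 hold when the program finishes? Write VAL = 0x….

VAL = 0x4b

[0] flags=1001 → (cmp)
[1] flags=1001 NE?T → r1=0xb0
[2] flags=1001 GT?T → r3=0x3c
[3] flags=0011 → (cmp)
[4] flags=0011 LT?T → r0=0xf4
[5] flags=0011 VS?T → r1=0x4b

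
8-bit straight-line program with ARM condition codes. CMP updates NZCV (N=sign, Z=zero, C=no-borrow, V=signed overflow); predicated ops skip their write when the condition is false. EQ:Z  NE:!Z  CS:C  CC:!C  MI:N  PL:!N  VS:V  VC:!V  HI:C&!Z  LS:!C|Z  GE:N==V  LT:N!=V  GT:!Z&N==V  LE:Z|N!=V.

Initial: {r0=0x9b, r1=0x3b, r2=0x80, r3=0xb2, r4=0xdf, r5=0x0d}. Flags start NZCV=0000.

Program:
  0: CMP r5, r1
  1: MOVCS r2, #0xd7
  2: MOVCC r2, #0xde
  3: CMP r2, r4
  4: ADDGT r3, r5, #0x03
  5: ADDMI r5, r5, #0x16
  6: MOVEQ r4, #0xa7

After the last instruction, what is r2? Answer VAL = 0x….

VAL = 0xde

[0] flags=1000 → (cmp)
[1] flags=1000 CS?F → skip
[2] flags=1000 CC?T → r2=0xde
[3] flags=1000 → (cmp)
[4] flags=1000 GT?F → skip
[5] flags=1000 MI?T → r5=0x23
[6] flags=1000 EQ?F → skip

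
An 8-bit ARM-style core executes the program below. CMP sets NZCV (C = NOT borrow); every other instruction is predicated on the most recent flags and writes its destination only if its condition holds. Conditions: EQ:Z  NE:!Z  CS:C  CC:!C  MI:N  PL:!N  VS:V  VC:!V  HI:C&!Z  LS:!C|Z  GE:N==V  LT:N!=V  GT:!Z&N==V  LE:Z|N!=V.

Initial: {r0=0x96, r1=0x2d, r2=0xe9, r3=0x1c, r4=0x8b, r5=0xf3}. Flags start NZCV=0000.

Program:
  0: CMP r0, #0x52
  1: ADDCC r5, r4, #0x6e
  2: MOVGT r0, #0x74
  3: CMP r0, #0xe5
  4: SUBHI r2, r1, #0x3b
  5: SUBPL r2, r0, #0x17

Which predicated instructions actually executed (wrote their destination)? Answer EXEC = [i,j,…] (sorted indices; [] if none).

0: ✓ CMP  NZCV=0011
1: · ADDCC
2: · MOVGT
3: ✓ CMP  NZCV=1000
4: · SUBHI
5: · SUBPL

EXEC = []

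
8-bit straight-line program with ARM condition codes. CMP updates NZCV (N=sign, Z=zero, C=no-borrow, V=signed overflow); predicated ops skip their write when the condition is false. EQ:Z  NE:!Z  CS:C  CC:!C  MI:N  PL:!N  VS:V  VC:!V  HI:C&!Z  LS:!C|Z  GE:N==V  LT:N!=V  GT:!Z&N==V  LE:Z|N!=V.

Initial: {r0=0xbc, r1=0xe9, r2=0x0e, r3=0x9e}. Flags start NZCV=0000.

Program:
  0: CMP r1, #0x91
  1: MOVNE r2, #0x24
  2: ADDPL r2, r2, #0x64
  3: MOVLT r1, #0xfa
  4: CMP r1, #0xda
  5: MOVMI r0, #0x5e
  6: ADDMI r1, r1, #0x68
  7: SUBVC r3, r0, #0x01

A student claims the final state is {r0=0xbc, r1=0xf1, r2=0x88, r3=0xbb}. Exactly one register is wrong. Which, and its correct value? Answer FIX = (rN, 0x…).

[0] flags=0010 → (cmp)
[1] flags=0010 NE?T → r2=0x24
[2] flags=0010 PL?T → r2=0x88
[3] flags=0010 LT?F → skip
[4] flags=0010 → (cmp)
[5] flags=0010 MI?F → skip
[6] flags=0010 MI?F → skip
[7] flags=0010 VC?T → r3=0xbb

FIX = (r1, 0xe9)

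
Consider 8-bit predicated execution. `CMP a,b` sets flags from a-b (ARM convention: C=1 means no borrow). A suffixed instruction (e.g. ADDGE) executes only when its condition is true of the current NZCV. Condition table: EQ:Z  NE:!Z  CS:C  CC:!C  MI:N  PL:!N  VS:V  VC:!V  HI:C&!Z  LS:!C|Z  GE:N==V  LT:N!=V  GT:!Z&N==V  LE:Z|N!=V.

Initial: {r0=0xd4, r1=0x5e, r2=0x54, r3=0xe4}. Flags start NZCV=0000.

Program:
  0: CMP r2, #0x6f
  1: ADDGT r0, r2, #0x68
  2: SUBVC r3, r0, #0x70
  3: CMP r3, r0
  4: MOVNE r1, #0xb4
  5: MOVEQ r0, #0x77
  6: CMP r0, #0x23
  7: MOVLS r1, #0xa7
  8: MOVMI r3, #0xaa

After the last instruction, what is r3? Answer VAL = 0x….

0: ✓ CMP  NZCV=1000
1: · ADDGT
2: ✓ SUBVC  r3←0x64
3: ✓ CMP  NZCV=1001
4: ✓ MOVNE  r1←0xb4
5: · MOVEQ
6: ✓ CMP  NZCV=1010
7: · MOVLS
8: ✓ MOVMI  r3←0xaa

VAL = 0xaa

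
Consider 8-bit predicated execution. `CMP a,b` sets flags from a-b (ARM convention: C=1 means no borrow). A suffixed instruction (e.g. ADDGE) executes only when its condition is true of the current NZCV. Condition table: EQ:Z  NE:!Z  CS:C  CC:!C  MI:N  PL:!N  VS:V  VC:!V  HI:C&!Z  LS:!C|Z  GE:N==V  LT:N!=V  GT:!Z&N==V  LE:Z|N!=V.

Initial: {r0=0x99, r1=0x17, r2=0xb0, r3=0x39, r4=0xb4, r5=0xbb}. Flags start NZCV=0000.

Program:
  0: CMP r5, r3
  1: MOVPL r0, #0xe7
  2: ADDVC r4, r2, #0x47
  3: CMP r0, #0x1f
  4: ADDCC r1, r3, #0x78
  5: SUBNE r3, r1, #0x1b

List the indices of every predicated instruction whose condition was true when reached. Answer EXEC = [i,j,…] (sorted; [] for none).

EXEC = [2,5]

[0] flags=1010 → (cmp)
[1] flags=1010 PL?F → skip
[2] flags=1010 VC?T → r4=0xf7
[3] flags=0011 → (cmp)
[4] flags=0011 CC?F → skip
[5] flags=0011 NE?T → r3=0xfc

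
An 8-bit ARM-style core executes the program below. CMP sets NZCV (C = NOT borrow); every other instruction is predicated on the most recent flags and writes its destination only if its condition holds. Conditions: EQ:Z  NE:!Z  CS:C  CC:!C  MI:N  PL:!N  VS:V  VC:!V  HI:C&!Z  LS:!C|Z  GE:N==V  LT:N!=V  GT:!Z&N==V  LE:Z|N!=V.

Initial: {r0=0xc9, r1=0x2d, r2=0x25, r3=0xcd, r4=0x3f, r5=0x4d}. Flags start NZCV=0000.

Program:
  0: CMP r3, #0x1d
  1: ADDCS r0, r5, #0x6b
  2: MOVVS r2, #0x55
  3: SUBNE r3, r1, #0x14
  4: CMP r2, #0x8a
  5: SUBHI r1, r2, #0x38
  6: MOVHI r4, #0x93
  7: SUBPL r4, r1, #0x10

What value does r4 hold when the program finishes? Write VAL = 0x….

VAL = 0x3f

0: ✓ CMP  NZCV=1010
1: ✓ ADDCS  r0←0xb8
2: · MOVVS
3: ✓ SUBNE  r3←0x19
4: ✓ CMP  NZCV=1001
5: · SUBHI
6: · MOVHI
7: · SUBPL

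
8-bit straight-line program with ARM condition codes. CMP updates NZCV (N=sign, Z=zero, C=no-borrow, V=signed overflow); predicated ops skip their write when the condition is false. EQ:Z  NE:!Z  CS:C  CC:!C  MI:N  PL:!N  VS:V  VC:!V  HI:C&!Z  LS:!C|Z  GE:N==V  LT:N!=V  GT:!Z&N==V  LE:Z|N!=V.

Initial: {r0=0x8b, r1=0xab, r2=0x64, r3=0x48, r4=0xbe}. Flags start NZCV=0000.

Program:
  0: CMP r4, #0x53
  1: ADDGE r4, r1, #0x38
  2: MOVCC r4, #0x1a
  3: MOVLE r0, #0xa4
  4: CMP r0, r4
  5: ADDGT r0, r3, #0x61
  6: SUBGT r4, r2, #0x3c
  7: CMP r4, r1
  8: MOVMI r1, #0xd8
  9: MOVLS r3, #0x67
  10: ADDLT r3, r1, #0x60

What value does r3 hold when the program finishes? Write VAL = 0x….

[0] flags=0011 → (cmp)
[1] flags=0011 GE?F → skip
[2] flags=0011 CC?F → skip
[3] flags=0011 LE?T → r0=0xa4
[4] flags=1000 → (cmp)
[5] flags=1000 GT?F → skip
[6] flags=1000 GT?F → skip
[7] flags=0010 → (cmp)
[8] flags=0010 MI?F → skip
[9] flags=0010 LS?F → skip
[10] flags=0010 LT?F → skip

VAL = 0x48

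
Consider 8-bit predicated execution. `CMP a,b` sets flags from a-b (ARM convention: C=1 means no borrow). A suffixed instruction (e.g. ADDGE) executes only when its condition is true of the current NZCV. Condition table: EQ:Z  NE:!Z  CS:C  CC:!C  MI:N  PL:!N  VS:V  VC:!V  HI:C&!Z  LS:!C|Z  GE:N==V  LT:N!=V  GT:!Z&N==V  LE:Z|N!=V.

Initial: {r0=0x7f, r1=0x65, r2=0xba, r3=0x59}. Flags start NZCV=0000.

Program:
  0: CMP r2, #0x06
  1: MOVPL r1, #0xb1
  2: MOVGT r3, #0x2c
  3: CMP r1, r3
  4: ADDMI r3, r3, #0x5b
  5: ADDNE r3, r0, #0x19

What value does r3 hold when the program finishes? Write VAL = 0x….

VAL = 0x98

0: ✓ CMP  NZCV=1010
1: · MOVPL
2: · MOVGT
3: ✓ CMP  NZCV=0010
4: · ADDMI
5: ✓ ADDNE  r3←0x98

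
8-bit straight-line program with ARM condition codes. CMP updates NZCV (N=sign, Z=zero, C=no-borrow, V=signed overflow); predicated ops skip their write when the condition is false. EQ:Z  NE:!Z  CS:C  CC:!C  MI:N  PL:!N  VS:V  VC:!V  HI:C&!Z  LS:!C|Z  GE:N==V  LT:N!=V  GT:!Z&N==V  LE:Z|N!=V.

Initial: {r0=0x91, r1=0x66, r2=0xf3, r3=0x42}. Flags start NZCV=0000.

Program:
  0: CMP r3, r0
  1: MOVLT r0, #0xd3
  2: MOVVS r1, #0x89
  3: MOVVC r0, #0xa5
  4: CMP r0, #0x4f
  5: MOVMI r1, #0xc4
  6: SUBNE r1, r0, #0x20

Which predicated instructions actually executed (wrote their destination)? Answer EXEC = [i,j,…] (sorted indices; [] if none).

EXEC = [2,6]

[0] flags=1001 → (cmp)
[1] flags=1001 LT?F → skip
[2] flags=1001 VS?T → r1=0x89
[3] flags=1001 VC?F → skip
[4] flags=0011 → (cmp)
[5] flags=0011 MI?F → skip
[6] flags=0011 NE?T → r1=0x71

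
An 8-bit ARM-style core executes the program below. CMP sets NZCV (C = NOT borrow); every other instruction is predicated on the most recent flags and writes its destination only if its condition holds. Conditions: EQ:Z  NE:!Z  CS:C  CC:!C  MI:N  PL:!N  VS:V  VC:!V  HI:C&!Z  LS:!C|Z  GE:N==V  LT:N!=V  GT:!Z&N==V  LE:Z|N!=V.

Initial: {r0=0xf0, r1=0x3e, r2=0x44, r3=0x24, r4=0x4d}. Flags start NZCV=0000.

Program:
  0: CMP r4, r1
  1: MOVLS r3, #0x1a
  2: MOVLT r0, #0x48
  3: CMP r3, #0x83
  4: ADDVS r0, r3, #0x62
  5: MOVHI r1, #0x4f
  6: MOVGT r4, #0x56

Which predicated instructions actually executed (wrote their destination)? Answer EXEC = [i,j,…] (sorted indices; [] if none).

EXEC = [4,6]

[0] flags=0010 → (cmp)
[1] flags=0010 LS?F → skip
[2] flags=0010 LT?F → skip
[3] flags=1001 → (cmp)
[4] flags=1001 VS?T → r0=0x86
[5] flags=1001 HI?F → skip
[6] flags=1001 GT?T → r4=0x56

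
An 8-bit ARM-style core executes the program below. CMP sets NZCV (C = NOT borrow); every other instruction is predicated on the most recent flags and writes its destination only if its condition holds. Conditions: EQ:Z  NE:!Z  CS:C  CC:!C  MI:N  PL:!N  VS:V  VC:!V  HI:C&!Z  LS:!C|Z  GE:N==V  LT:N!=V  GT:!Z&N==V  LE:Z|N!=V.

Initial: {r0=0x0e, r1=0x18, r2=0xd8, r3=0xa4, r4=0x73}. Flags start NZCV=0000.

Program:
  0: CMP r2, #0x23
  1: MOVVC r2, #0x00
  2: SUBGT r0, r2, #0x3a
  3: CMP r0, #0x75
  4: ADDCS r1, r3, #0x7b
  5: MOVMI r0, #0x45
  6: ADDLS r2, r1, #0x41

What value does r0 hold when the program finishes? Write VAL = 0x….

VAL = 0x45

0: ✓ CMP  NZCV=1010
1: ✓ MOVVC  r2←0x00
2: · SUBGT
3: ✓ CMP  NZCV=1000
4: · ADDCS
5: ✓ MOVMI  r0←0x45
6: ✓ ADDLS  r2←0x59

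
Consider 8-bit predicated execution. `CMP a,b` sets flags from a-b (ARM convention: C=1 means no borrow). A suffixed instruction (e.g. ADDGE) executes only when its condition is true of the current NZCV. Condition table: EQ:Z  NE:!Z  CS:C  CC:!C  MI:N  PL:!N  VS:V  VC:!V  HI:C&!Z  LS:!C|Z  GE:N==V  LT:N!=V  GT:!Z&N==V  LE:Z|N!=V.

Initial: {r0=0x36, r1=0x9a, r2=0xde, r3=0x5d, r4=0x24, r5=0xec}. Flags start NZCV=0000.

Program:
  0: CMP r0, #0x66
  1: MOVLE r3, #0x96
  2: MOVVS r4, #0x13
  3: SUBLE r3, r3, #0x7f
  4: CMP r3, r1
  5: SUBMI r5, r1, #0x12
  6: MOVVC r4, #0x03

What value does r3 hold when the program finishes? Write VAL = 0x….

[0] flags=1000 → (cmp)
[1] flags=1000 LE?T → r3=0x96
[2] flags=1000 VS?F → skip
[3] flags=1000 LE?T → r3=0x17
[4] flags=0000 → (cmp)
[5] flags=0000 MI?F → skip
[6] flags=0000 VC?T → r4=0x03

VAL = 0x17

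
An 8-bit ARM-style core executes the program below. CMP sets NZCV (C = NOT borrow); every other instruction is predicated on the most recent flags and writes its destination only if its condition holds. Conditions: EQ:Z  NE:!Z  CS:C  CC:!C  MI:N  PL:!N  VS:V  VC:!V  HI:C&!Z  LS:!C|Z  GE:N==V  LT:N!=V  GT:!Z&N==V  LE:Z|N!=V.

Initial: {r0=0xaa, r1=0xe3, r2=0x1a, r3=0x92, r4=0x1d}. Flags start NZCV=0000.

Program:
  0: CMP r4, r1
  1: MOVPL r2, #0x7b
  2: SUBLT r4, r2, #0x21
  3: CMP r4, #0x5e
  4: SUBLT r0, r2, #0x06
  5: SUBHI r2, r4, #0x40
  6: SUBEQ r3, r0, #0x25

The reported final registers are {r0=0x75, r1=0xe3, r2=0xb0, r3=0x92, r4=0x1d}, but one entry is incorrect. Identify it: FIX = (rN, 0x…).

FIX = (r2, 0x7b)

0: ✓ CMP  NZCV=0000
1: ✓ MOVPL  r2←0x7b
2: · SUBLT
3: ✓ CMP  NZCV=1000
4: ✓ SUBLT  r0←0x75
5: · SUBHI
6: · SUBEQ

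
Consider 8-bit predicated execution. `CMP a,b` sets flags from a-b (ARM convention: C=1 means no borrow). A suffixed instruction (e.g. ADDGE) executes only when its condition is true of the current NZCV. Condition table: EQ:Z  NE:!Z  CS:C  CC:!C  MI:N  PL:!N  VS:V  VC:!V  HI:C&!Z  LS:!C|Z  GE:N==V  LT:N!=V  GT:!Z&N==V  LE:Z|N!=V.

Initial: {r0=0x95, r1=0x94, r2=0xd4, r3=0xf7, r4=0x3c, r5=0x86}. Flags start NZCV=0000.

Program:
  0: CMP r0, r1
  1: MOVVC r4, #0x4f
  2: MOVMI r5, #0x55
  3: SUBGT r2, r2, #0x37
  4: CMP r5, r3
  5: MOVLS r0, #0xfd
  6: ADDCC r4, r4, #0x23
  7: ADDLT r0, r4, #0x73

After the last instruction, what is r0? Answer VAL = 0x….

VAL = 0xe5

[0] flags=0010 → (cmp)
[1] flags=0010 VC?T → r4=0x4f
[2] flags=0010 MI?F → skip
[3] flags=0010 GT?T → r2=0x9d
[4] flags=1000 → (cmp)
[5] flags=1000 LS?T → r0=0xfd
[6] flags=1000 CC?T → r4=0x72
[7] flags=1000 LT?T → r0=0xe5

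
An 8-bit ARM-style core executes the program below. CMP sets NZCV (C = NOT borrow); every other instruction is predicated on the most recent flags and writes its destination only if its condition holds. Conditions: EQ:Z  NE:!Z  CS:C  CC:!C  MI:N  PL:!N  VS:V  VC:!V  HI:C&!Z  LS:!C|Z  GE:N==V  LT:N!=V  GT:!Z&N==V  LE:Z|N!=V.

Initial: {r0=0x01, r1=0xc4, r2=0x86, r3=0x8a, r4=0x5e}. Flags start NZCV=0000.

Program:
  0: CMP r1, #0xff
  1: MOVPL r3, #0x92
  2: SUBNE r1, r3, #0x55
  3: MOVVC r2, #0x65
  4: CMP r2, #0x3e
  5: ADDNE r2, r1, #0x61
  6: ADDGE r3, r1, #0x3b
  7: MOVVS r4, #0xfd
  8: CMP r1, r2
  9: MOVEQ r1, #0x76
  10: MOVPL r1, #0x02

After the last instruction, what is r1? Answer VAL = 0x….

0: ✓ CMP  NZCV=1000
1: · MOVPL
2: ✓ SUBNE  r1←0x35
3: ✓ MOVVC  r2←0x65
4: ✓ CMP  NZCV=0010
5: ✓ ADDNE  r2←0x96
6: ✓ ADDGE  r3←0x70
7: · MOVVS
8: ✓ CMP  NZCV=1001
9: · MOVEQ
10: · MOVPL

VAL = 0x35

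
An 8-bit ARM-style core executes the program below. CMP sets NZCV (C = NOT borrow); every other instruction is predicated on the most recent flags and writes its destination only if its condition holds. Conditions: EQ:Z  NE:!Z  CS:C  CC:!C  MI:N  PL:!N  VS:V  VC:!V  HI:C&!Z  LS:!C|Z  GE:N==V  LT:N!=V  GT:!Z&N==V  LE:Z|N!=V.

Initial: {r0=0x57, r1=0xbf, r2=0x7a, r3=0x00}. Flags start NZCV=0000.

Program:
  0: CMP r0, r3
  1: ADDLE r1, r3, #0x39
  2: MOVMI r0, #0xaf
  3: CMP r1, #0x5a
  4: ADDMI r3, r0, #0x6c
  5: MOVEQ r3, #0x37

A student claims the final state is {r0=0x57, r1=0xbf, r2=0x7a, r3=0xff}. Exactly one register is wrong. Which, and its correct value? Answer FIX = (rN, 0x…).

FIX = (r3, 0x00)

0: ✓ CMP  NZCV=0010
1: · ADDLE
2: · MOVMI
3: ✓ CMP  NZCV=0011
4: · ADDMI
5: · MOVEQ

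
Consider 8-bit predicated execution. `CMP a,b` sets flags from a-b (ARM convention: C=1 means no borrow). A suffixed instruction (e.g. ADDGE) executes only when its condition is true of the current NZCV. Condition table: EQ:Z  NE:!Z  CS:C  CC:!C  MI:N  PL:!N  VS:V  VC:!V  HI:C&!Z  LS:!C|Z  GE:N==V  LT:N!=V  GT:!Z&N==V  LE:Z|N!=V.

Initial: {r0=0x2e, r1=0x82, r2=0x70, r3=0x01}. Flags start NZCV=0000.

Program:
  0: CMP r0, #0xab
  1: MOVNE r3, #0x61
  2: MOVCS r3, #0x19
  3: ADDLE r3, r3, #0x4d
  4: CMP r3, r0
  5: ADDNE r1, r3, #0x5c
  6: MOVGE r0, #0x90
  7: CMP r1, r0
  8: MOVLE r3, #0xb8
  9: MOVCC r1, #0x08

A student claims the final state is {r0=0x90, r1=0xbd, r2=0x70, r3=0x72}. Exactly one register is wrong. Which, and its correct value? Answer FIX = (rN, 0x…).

FIX = (r3, 0x61)

[0] flags=1001 → (cmp)
[1] flags=1001 NE?T → r3=0x61
[2] flags=1001 CS?F → skip
[3] flags=1001 LE?F → skip
[4] flags=0010 → (cmp)
[5] flags=0010 NE?T → r1=0xbd
[6] flags=0010 GE?T → r0=0x90
[7] flags=0010 → (cmp)
[8] flags=0010 LE?F → skip
[9] flags=0010 CC?F → skip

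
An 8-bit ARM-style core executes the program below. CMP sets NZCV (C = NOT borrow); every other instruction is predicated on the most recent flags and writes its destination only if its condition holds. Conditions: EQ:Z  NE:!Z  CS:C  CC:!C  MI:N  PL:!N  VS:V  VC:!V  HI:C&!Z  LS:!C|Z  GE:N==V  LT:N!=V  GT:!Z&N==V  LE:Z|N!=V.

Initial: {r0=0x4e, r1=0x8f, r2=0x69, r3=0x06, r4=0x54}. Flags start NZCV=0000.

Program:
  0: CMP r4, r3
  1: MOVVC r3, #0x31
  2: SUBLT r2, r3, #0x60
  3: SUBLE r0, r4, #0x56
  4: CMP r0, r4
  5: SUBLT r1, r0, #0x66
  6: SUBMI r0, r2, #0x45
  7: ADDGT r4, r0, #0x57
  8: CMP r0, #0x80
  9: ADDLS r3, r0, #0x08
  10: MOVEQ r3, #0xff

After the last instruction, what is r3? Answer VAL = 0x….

[0] flags=0010 → (cmp)
[1] flags=0010 VC?T → r3=0x31
[2] flags=0010 LT?F → skip
[3] flags=0010 LE?F → skip
[4] flags=1000 → (cmp)
[5] flags=1000 LT?T → r1=0xe8
[6] flags=1000 MI?T → r0=0x24
[7] flags=1000 GT?F → skip
[8] flags=1001 → (cmp)
[9] flags=1001 LS?T → r3=0x2c
[10] flags=1001 EQ?F → skip

VAL = 0x2c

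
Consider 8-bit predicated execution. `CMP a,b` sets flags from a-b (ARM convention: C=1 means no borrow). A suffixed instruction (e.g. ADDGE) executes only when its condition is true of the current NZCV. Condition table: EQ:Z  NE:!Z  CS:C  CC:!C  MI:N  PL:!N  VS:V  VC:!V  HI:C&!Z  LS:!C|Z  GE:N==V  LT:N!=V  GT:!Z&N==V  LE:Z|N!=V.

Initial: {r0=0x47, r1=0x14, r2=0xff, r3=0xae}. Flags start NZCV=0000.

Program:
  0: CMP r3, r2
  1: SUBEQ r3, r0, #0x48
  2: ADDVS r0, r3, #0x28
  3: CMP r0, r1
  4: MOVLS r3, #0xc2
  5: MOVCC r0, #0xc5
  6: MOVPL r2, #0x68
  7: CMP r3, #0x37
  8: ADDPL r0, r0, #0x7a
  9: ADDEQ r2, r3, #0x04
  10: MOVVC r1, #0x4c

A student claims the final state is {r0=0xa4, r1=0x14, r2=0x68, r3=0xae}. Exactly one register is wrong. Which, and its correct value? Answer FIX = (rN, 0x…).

FIX = (r0, 0xc1)

[0] flags=1000 → (cmp)
[1] flags=1000 EQ?F → skip
[2] flags=1000 VS?F → skip
[3] flags=0010 → (cmp)
[4] flags=0010 LS?F → skip
[5] flags=0010 CC?F → skip
[6] flags=0010 PL?T → r2=0x68
[7] flags=0011 → (cmp)
[8] flags=0011 PL?T → r0=0xc1
[9] flags=0011 EQ?F → skip
[10] flags=0011 VC?F → skip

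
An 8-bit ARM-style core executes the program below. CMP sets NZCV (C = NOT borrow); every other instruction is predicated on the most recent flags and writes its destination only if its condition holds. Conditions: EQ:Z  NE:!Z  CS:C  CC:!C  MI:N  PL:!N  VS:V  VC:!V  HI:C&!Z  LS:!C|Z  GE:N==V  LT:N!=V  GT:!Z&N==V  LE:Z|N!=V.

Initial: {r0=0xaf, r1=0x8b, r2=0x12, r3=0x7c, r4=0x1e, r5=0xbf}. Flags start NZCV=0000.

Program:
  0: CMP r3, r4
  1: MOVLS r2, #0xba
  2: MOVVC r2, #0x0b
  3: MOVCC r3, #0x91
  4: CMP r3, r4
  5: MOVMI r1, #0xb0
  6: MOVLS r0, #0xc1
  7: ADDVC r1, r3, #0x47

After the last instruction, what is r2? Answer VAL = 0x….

[0] flags=0010 → (cmp)
[1] flags=0010 LS?F → skip
[2] flags=0010 VC?T → r2=0x0b
[3] flags=0010 CC?F → skip
[4] flags=0010 → (cmp)
[5] flags=0010 MI?F → skip
[6] flags=0010 LS?F → skip
[7] flags=0010 VC?T → r1=0xc3

VAL = 0x0b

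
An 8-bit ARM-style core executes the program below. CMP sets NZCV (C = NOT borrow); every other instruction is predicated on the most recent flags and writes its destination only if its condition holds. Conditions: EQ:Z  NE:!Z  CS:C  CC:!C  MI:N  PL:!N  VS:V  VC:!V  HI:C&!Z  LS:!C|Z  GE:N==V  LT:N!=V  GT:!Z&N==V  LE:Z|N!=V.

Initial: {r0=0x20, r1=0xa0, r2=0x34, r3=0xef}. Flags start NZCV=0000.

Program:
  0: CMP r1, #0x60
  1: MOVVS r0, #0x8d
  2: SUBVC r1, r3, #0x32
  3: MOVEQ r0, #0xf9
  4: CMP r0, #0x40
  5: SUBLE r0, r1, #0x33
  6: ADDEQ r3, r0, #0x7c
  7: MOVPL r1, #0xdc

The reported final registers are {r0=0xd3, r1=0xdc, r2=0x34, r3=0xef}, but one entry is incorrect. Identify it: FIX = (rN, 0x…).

FIX = (r0, 0x6d)

0: ✓ CMP  NZCV=0011
1: ✓ MOVVS  r0←0x8d
2: · SUBVC
3: · MOVEQ
4: ✓ CMP  NZCV=0011
5: ✓ SUBLE  r0←0x6d
6: · ADDEQ
7: ✓ MOVPL  r1←0xdc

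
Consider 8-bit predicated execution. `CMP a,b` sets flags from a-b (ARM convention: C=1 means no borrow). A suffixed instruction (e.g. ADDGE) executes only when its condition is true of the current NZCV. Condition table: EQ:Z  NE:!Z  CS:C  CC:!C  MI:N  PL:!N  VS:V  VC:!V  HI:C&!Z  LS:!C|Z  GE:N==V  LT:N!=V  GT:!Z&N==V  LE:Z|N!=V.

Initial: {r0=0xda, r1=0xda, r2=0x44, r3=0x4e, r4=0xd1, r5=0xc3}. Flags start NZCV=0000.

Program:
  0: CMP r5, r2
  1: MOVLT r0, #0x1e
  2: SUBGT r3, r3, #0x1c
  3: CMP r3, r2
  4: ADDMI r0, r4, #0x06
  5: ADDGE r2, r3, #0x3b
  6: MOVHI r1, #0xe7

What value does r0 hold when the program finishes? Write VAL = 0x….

[0] flags=0011 → (cmp)
[1] flags=0011 LT?T → r0=0x1e
[2] flags=0011 GT?F → skip
[3] flags=0010 → (cmp)
[4] flags=0010 MI?F → skip
[5] flags=0010 GE?T → r2=0x89
[6] flags=0010 HI?T → r1=0xe7

VAL = 0x1e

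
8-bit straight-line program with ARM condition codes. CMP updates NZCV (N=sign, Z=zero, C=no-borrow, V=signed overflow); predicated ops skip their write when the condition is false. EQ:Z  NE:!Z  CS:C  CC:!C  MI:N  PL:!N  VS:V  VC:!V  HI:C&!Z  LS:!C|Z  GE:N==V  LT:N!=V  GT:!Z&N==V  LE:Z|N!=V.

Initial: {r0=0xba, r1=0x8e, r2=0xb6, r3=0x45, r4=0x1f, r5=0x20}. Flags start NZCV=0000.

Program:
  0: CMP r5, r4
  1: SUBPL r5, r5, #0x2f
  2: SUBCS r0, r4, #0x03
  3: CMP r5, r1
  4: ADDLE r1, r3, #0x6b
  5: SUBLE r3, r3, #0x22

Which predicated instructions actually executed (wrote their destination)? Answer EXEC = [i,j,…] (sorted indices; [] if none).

EXEC = [1,2]

[0] flags=0010 → (cmp)
[1] flags=0010 PL?T → r5=0xf1
[2] flags=0010 CS?T → r0=0x1c
[3] flags=0010 → (cmp)
[4] flags=0010 LE?F → skip
[5] flags=0010 LE?F → skip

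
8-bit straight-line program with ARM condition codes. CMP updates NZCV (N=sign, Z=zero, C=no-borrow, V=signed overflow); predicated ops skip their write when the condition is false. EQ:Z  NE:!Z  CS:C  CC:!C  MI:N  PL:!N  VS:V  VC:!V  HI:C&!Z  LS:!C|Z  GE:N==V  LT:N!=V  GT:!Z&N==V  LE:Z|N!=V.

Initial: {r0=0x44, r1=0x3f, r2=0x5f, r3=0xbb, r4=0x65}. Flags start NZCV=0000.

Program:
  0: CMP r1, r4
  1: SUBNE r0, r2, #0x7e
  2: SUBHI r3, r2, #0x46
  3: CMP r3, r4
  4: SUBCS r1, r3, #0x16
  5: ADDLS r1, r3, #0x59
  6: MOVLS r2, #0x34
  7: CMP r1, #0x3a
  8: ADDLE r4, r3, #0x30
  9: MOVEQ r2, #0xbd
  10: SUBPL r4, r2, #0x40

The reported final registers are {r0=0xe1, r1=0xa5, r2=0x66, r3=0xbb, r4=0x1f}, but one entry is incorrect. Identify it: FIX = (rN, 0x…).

[0] flags=1000 → (cmp)
[1] flags=1000 NE?T → r0=0xe1
[2] flags=1000 HI?F → skip
[3] flags=0011 → (cmp)
[4] flags=0011 CS?T → r1=0xa5
[5] flags=0011 LS?F → skip
[6] flags=0011 LS?F → skip
[7] flags=0011 → (cmp)
[8] flags=0011 LE?T → r4=0xeb
[9] flags=0011 EQ?F → skip
[10] flags=0011 PL?T → r4=0x1f

FIX = (r2, 0x5f)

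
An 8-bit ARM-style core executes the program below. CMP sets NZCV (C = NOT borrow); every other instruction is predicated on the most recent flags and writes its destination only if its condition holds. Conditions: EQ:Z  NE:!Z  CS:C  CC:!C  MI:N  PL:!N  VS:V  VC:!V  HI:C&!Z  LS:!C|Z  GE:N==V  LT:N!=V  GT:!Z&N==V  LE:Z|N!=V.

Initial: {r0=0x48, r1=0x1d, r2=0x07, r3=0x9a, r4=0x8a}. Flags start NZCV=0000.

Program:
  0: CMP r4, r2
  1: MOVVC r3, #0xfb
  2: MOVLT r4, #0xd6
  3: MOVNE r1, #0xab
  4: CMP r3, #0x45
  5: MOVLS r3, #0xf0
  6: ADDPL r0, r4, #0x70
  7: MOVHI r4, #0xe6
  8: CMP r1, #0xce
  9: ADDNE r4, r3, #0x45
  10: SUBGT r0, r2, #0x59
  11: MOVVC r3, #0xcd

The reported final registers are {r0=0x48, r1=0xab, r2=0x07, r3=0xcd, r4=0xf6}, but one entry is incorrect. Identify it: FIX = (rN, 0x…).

FIX = (r4, 0x40)

[0] flags=1010 → (cmp)
[1] flags=1010 VC?T → r3=0xfb
[2] flags=1010 LT?T → r4=0xd6
[3] flags=1010 NE?T → r1=0xab
[4] flags=1010 → (cmp)
[5] flags=1010 LS?F → skip
[6] flags=1010 PL?F → skip
[7] flags=1010 HI?T → r4=0xe6
[8] flags=1000 → (cmp)
[9] flags=1000 NE?T → r4=0x40
[10] flags=1000 GT?F → skip
[11] flags=1000 VC?T → r3=0xcd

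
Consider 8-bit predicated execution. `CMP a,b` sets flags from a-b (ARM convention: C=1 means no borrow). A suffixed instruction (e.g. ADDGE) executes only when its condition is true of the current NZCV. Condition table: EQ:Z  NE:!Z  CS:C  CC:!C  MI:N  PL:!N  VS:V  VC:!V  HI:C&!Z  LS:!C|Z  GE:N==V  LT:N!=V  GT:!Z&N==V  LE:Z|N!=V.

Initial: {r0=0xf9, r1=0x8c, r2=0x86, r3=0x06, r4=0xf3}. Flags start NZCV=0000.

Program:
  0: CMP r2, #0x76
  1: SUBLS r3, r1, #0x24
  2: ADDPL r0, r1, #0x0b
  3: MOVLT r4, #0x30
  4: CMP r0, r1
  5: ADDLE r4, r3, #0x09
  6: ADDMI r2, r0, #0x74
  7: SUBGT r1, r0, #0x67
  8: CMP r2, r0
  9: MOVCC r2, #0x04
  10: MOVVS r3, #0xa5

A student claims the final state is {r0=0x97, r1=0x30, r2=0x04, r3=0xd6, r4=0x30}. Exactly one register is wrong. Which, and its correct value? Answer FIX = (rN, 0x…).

[0] flags=0011 → (cmp)
[1] flags=0011 LS?F → skip
[2] flags=0011 PL?T → r0=0x97
[3] flags=0011 LT?T → r4=0x30
[4] flags=0010 → (cmp)
[5] flags=0010 LE?F → skip
[6] flags=0010 MI?F → skip
[7] flags=0010 GT?T → r1=0x30
[8] flags=1000 → (cmp)
[9] flags=1000 CC?T → r2=0x04
[10] flags=1000 VS?F → skip

FIX = (r3, 0x06)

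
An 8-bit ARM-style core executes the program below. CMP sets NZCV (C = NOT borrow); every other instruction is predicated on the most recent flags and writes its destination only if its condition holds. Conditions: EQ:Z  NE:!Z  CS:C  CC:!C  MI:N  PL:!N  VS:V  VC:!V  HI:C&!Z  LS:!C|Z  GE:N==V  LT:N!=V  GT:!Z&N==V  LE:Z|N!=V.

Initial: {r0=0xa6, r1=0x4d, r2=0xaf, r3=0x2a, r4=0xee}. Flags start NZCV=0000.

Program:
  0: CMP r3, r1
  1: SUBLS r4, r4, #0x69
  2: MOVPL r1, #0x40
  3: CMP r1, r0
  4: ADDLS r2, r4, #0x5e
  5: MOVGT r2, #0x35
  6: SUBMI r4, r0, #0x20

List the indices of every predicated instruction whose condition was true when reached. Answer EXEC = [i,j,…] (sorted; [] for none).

0: ✓ CMP  NZCV=1000
1: ✓ SUBLS  r4←0x85
2: · MOVPL
3: ✓ CMP  NZCV=1001
4: ✓ ADDLS  r2←0xe3
5: ✓ MOVGT  r2←0x35
6: ✓ SUBMI  r4←0x86

EXEC = [1,4,5,6]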